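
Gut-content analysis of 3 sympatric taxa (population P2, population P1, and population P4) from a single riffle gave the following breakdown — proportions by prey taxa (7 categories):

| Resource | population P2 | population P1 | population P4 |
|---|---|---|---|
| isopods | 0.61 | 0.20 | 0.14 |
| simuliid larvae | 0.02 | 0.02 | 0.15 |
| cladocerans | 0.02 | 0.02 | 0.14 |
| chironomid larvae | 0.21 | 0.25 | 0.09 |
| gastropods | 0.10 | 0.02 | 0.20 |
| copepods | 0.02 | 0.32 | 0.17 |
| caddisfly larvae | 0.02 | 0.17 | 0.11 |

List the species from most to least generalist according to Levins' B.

population P4 > population P1 > population P2

Σp_P2ᵢ² = 0.61² + 0.02² + 0.02² + 0.21² + 0.10² + 0.02² + 0.02² = 0.3721 + 0.0004 + 0.0004 + 0.0441 + 0.0100 + 0.0004 + 0.0004 = 0.4278
B_P2 = 1 / 0.4278 = 2.3375
Σp_P1ᵢ² = 0.20² + 0.02² + 0.02² + 0.25² + 0.02² + 0.32² + 0.17² = 0.0400 + 0.0004 + 0.0004 + 0.0625 + 0.0004 + 0.1024 + 0.0289 = 0.2350
B_P1 = 1 / 0.2350 = 4.2553
Σp_P4ᵢ² = 0.14² + 0.15² + 0.14² + 0.09² + 0.20² + 0.17² + 0.11² = 0.0196 + 0.0225 + 0.0196 + 0.0081 + 0.0400 + 0.0289 + 0.0121 = 0.1508
B_P4 = 1 / 0.1508 = 6.6313
Ranking by B (broadest → narrowest): population P4 (6.63) > population P1 (4.26) > population P2 (2.34)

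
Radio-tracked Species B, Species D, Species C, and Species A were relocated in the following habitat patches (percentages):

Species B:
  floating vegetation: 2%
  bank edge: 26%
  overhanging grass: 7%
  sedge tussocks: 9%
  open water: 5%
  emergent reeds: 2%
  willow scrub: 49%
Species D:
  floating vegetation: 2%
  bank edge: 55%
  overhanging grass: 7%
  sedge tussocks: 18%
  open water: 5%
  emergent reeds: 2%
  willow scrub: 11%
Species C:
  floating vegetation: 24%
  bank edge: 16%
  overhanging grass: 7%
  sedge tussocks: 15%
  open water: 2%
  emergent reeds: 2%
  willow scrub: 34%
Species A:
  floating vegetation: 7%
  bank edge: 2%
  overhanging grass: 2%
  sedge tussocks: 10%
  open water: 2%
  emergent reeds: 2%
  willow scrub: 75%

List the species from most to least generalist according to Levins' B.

Species C > Species B > Species D > Species A

Convert percentages to proportions (divide by 100).
Σp_Bᵢ² = 0.02² + 0.26² + 0.07² + 0.09² + 0.05² + 0.02² + 0.49² = 0.0004 + 0.0676 + 0.0049 + 0.0081 + 0.0025 + 0.0004 + 0.2401 = 0.3240
B_B = 1 / 0.3240 = 3.0864
Σp_Dᵢ² = 0.02² + 0.55² + 0.07² + 0.18² + 0.05² + 0.02² + 0.11² = 0.0004 + 0.3025 + 0.0049 + 0.0324 + 0.0025 + 0.0004 + 0.0121 = 0.3552
B_D = 1 / 0.3552 = 2.8153
Σp_Cᵢ² = 0.24² + 0.16² + 0.07² + 0.15² + 0.02² + 0.02² + 0.34² = 0.0576 + 0.0256 + 0.0049 + 0.0225 + 0.0004 + 0.0004 + 0.1156 = 0.2270
B_C = 1 / 0.2270 = 4.4053
Σp_Aᵢ² = 0.07² + 0.02² + 0.02² + 0.10² + 0.02² + 0.02² + 0.75² = 0.0049 + 0.0004 + 0.0004 + 0.0100 + 0.0004 + 0.0004 + 0.5625 = 0.5790
B_A = 1 / 0.5790 = 1.7271
Ranking by B (broadest → narrowest): Species C (4.41) > Species B (3.09) > Species D (2.82) > Species A (1.73)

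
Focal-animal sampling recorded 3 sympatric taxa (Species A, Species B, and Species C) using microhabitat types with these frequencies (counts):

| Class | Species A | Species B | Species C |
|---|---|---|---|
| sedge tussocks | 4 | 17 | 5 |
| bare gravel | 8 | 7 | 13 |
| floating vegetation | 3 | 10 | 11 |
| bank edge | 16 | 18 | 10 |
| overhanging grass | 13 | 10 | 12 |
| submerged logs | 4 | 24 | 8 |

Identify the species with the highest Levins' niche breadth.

Proportions for Species A (n=48): 4/48=0.0833, 8/48=0.1667, 3/48=0.0625, 16/48=0.3333, 13/48=0.2708, 4/48=0.0833
Proportions for Species B (n=86): 17/86=0.1977, 7/86=0.0814, 10/86=0.1163, 18/86=0.2093, 10/86=0.1163, 24/86=0.2791
Proportions for Species C (n=59): 5/59=0.0847, 13/59=0.2203, 11/59=0.1864, 10/59=0.1695, 12/59=0.2034, 8/59=0.1356
Σp_Aᵢ² = 0.0833² + 0.1667² + 0.0625² + 0.3333² + 0.2708² + 0.0833² = 0.006939 + 0.027789 + 0.003906 + 0.111089 + 0.073333 + 0.006939 = 0.229995
B_A = 1 / 0.229995 = 4.3479
Σp_Bᵢ² = 0.1977² + 0.0814² + 0.1163² + 0.2093² + 0.1163² + 0.2791² = 0.039085 + 0.006626 + 0.013526 + 0.043806 + 0.013526 + 0.077897 = 0.194466
B_B = 1 / 0.194466 = 5.1423
Σp_Cᵢ² = 0.0847² + 0.2203² + 0.1864² + 0.1695² + 0.2034² + 0.1356² = 0.007174 + 0.048532 + 0.034745 + 0.028730 + 0.041372 + 0.018387 = 0.178940
B_C = 1 / 0.178940 = 5.5885
Highest B → broadest niche (most generalist): Species C (B = 5.59).

Species C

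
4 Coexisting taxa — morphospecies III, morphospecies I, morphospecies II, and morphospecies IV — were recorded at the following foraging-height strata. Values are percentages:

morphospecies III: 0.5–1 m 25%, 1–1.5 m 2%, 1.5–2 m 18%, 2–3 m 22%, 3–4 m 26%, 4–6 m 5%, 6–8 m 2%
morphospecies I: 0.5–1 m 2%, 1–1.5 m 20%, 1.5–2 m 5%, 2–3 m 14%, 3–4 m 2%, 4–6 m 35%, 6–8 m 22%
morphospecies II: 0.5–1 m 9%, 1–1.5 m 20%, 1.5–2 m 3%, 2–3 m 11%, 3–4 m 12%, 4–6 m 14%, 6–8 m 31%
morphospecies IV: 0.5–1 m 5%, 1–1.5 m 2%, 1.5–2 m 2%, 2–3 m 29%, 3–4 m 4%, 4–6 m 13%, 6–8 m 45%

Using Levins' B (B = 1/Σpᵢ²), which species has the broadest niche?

morphospecies II

Convert percentages to proportions (divide by 100).
Σp_IIIᵢ² = 0.25² + 0.02² + 0.18² + 0.22² + 0.26² + 0.05² + 0.02² = 0.0625 + 0.0004 + 0.0324 + 0.0484 + 0.0676 + 0.0025 + 0.0004 = 0.2142
B_III = 1 / 0.2142 = 4.6685
Σp_Iᵢ² = 0.02² + 0.20² + 0.05² + 0.14² + 0.02² + 0.35² + 0.22² = 0.0004 + 0.0400 + 0.0025 + 0.0196 + 0.0004 + 0.1225 + 0.0484 = 0.2338
B_I = 1 / 0.2338 = 4.2772
Σp_IIᵢ² = 0.09² + 0.20² + 0.03² + 0.11² + 0.12² + 0.14² + 0.31² = 0.0081 + 0.0400 + 0.0009 + 0.0121 + 0.0144 + 0.0196 + 0.0961 = 0.1912
B_II = 1 / 0.1912 = 5.2301
Σp_IVᵢ² = 0.05² + 0.02² + 0.02² + 0.29² + 0.04² + 0.13² + 0.45² = 0.0025 + 0.0004 + 0.0004 + 0.0841 + 0.0016 + 0.0169 + 0.2025 = 0.3084
B_IV = 1 / 0.3084 = 3.2425
Highest B → broadest niche (most generalist): morphospecies II (B = 5.23).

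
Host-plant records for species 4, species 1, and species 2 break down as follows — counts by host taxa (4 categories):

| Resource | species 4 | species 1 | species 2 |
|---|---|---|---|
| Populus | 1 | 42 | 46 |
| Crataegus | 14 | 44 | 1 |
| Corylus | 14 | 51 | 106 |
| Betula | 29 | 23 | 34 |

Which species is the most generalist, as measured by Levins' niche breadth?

Proportions for species 4 (n=58): 1/58=0.0172, 14/58=0.2414, 14/58=0.2414, 29/58=0.5000
Proportions for species 1 (n=160): 42/160=0.2625, 44/160=0.2750, 51/160=0.3188, 23/160=0.1438
Proportions for species 2 (n=187): 46/187=0.2460, 1/187=0.0053, 106/187=0.5668, 34/187=0.1818
Σp_4ᵢ² = 0.0172² + 0.2414² + 0.2414² + 0.5000² = 0.000296 + 0.058274 + 0.058274 + 0.250000 = 0.366844
B_4 = 1 / 0.366844 = 2.7260
Σp_1ᵢ² = 0.2625² + 0.2750² + 0.3188² + 0.1438² = 0.068906 + 0.075625 + 0.101633 + 0.020678 = 0.266842
B_1 = 1 / 0.266842 = 3.7475
Σp_2ᵢ² = 0.2460² + 0.0053² + 0.5668² + 0.1818² = 0.060516 + 0.000028 + 0.321262 + 0.033051 = 0.414857
B_2 = 1 / 0.414857 = 2.4105
Highest B → broadest niche (most generalist): species 1 (B = 3.75).

species 1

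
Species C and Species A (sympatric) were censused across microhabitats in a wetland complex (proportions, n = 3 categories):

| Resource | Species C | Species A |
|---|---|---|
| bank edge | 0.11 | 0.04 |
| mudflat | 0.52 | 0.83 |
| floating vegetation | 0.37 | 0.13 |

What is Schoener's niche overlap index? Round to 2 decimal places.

0.69

Σ|p₁ᵢ − p₂ᵢ| = 0.07 + 0.31 + 0.24 = 0.62
D = 1 − ½ × 0.62 = 1 − 0.310 = 0.6900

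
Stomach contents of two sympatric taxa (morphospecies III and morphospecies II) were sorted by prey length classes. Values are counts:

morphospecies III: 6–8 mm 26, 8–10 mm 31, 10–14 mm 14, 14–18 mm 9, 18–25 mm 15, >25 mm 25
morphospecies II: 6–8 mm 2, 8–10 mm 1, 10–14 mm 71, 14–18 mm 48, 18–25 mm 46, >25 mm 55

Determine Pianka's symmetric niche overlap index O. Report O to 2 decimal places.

Proportions for morphospecies III (n=120): 26/120=0.2167, 31/120=0.2583, 14/120=0.1167, 9/120=0.0750, 15/120=0.1250, 25/120=0.2083
Proportions for morphospecies II (n=223): 2/223=0.0090, 1/223=0.0045, 71/223=0.3184, 48/223=0.2152, 46/223=0.2063, 55/223=0.2466
Σ p₁ᵢp₂ᵢ = 0.001950 + 0.001162 + 0.037157 + 0.016140 + 0.025788 + 0.051367 = 0.133564
Σp_1ᵢ² = 0.2167² + 0.2583² + 0.1167² + 0.0750² + 0.1250² + 0.2083² = 0.046959 + 0.066719 + 0.013619 + 0.005625 + 0.015625 + 0.043389 = 0.191936
Σp_2ᵢ² = 0.0090² + 0.0045² + 0.3184² + 0.2152² + 0.2063² + 0.2466² = 0.000081 + 0.000020 + 0.101379 + 0.046311 + 0.042560 + 0.060812 = 0.251163
O = 0.133564 / √(0.191936 × 0.251163) = 0.133564 / 0.2195614 = 0.6083

0.61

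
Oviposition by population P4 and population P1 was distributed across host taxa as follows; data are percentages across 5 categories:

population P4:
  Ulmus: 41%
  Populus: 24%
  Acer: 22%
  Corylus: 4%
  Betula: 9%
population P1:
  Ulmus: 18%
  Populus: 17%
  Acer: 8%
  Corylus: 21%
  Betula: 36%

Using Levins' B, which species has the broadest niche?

Convert percentages to proportions (divide by 100).
Σp_P4ᵢ² = 0.41² + 0.24² + 0.22² + 0.04² + 0.09² = 0.1681 + 0.0576 + 0.0484 + 0.0016 + 0.0081 = 0.2838
B_P4 = 1 / 0.2838 = 3.5236
Σp_P1ᵢ² = 0.18² + 0.17² + 0.08² + 0.21² + 0.36² = 0.0324 + 0.0289 + 0.0064 + 0.0441 + 0.1296 = 0.2414
B_P1 = 1 / 0.2414 = 4.1425
Highest B → broadest niche (most generalist): population P1 (B = 4.14).

population P1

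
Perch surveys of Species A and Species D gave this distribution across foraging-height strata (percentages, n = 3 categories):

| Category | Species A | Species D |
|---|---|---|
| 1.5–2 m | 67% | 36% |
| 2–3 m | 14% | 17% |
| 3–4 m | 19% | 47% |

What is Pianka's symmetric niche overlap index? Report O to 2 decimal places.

0.81

Convert percentages to proportions (divide by 100).
Σ p₁ᵢp₂ᵢ = 0.2412 + 0.0238 + 0.0893 = 0.3543
Σp_1ᵢ² = 0.67² + 0.14² + 0.19² = 0.4489 + 0.0196 + 0.0361 = 0.5046
Σp_2ᵢ² = 0.36² + 0.17² + 0.47² = 0.1296 + 0.0289 + 0.2209 = 0.3794
O = 0.3543 / √(0.5046 × 0.3794) = 0.3543 / 0.43754 = 0.8098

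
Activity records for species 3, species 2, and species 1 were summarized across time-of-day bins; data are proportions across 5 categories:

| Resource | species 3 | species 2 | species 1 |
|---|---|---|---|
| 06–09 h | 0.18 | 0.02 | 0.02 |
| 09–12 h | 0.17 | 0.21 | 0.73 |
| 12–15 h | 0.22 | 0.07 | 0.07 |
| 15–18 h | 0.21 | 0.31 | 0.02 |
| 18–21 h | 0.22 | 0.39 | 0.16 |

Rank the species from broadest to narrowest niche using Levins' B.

species 3 > species 2 > species 1

Σp_3ᵢ² = 0.18² + 0.17² + 0.22² + 0.21² + 0.22² = 0.0324 + 0.0289 + 0.0484 + 0.0441 + 0.0484 = 0.2022
B_3 = 1 / 0.2022 = 4.9456
Σp_2ᵢ² = 0.02² + 0.21² + 0.07² + 0.31² + 0.39² = 0.0004 + 0.0441 + 0.0049 + 0.0961 + 0.1521 = 0.2976
B_2 = 1 / 0.2976 = 3.3602
Σp_1ᵢ² = 0.02² + 0.73² + 0.07² + 0.02² + 0.16² = 0.0004 + 0.5329 + 0.0049 + 0.0004 + 0.0256 = 0.5642
B_1 = 1 / 0.5642 = 1.7724
Ranking by B (broadest → narrowest): species 3 (4.95) > species 2 (3.36) > species 1 (1.77)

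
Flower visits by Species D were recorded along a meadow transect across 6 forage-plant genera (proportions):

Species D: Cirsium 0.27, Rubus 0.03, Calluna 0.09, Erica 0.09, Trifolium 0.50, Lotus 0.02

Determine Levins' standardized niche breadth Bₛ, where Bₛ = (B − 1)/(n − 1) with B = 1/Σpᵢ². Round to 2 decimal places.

Σpᵢ² = 0.27² + 0.03² + 0.09² + 0.09² + 0.50² + 0.02² = 0.0729 + 0.0009 + 0.0081 + 0.0081 + 0.2500 + 0.0004 = 0.3404
B = 1 / 0.3404 = 2.9377
Bₛ = (B − 1)/(n − 1) = (2.9377 − 1)/(6 − 1) = 1.9377/5 = 0.3875

0.39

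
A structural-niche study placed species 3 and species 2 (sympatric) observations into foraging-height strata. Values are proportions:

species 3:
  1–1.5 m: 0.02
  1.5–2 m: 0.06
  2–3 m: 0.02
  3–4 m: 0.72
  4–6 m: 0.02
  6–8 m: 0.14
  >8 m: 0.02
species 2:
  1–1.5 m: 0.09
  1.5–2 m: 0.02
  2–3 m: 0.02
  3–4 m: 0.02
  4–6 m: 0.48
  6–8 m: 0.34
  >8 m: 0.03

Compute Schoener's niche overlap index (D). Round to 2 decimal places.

0.26

Σ|p₁ᵢ − p₂ᵢ| = 0.07 + 0.04 + 0.00 + 0.70 + 0.46 + 0.20 + 0.01 = 1.48
D = 1 − ½ × 1.48 = 1 − 0.740 = 0.2600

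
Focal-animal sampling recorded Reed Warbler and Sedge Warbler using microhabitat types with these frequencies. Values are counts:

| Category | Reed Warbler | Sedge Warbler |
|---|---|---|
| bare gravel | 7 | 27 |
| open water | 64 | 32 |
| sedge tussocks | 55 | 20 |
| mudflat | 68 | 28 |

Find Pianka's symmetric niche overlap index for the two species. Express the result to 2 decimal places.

0.89

Proportions for Reed Warbler (n=194): 7/194=0.0361, 64/194=0.3299, 55/194=0.2835, 68/194=0.3505
Proportions for Sedge Warbler (n=107): 27/107=0.2523, 32/107=0.2991, 20/107=0.1869, 28/107=0.2617
Σ p₁ᵢp₂ᵢ = 0.009108 + 0.098673 + 0.052986 + 0.091726 = 0.252493
Σp_1ᵢ² = 0.0361² + 0.3299² + 0.2835² + 0.3505² = 0.001303 + 0.108834 + 0.080372 + 0.122850 = 0.313359
Σp_2ᵢ² = 0.2523² + 0.2991² + 0.1869² + 0.2617² = 0.063655 + 0.089461 + 0.034932 + 0.068487 = 0.256535
O = 0.252493 / √(0.313359 × 0.256535) = 0.252493 / 0.2835270 = 0.8905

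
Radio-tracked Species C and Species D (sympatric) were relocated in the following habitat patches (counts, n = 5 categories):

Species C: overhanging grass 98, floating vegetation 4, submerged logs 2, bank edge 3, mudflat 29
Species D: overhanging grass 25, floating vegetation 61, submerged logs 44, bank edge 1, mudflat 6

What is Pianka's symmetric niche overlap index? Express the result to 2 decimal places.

Proportions for Species C (n=136): 98/136=0.7206, 4/136=0.0294, 2/136=0.0147, 3/136=0.0221, 29/136=0.2132
Proportions for Species D (n=137): 25/137=0.1825, 61/137=0.4453, 44/137=0.3212, 1/137=0.0073, 6/137=0.0438
Σ p₁ᵢp₂ᵢ = 0.131510 + 0.013092 + 0.004722 + 0.000161 + 0.009338 = 0.158823
Σp_1ᵢ² = 0.7206² + 0.0294² + 0.0147² + 0.0221² + 0.2132² = 0.519264 + 0.000864 + 0.000216 + 0.000488 + 0.045454 = 0.566286
Σp_2ᵢ² = 0.1825² + 0.4453² + 0.3212² + 0.0073² + 0.0438² = 0.033306 + 0.198292 + 0.103169 + 0.000053 + 0.001918 = 0.336738
O = 0.158823 / √(0.566286 × 0.336738) = 0.158823 / 0.4366807 = 0.3637

0.36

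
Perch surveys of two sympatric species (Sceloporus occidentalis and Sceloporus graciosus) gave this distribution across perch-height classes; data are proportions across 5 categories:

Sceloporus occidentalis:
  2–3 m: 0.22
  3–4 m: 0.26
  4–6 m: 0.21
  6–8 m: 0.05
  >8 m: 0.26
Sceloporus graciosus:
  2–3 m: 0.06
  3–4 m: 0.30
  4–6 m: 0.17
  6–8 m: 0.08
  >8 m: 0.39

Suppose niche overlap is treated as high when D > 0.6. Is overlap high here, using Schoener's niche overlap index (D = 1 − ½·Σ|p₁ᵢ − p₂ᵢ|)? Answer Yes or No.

Σ|p₁ᵢ − p₂ᵢ| = 0.16 + 0.04 + 0.04 + 0.03 + 0.13 = 0.40
D = 1 − ½ × 0.40 = 1 − 0.200 = 0.8000
D = 0.8000 > 0.6 → Yes.

Yes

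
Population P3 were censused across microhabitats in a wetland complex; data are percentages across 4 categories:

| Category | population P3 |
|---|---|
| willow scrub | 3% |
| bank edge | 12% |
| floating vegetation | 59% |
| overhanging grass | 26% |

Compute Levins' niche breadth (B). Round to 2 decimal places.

2.32

Convert percentages to proportions (divide by 100).
Σpᵢ² = 0.03² + 0.12² + 0.59² + 0.26² = 0.0009 + 0.0144 + 0.3481 + 0.0676 = 0.4310
B = 1 / 0.4310 = 2.3202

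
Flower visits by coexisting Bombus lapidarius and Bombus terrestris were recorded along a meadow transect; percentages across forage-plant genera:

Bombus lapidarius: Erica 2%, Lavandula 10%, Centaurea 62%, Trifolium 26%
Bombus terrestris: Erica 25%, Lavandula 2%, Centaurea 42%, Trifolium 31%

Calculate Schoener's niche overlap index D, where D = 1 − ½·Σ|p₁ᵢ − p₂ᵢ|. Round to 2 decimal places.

0.72

Convert percentages to proportions (divide by 100).
Σ|p₁ᵢ − p₂ᵢ| = 0.23 + 0.08 + 0.20 + 0.05 = 0.56
D = 1 − ½ × 0.56 = 1 − 0.280 = 0.7200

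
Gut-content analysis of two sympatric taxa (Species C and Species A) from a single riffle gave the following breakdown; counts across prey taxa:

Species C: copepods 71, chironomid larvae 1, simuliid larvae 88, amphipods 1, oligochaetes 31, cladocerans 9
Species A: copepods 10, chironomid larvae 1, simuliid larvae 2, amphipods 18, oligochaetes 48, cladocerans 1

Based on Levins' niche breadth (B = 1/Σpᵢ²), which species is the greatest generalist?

Species C

Proportions for Species C (n=201): 71/201=0.3532, 1/201=0.0050, 88/201=0.4378, 1/201=0.0050, 31/201=0.1542, 9/201=0.0448
Proportions for Species A (n=80): 10/80=0.1250, 1/80=0.0125, 2/80=0.0250, 18/80=0.2250, 48/80=0.6000, 1/80=0.0125
Σp_Cᵢ² = 0.3532² + 0.0050² + 0.4378² + 0.0050² + 0.1542² + 0.0448² = 0.124750 + 0.000025 + 0.191669 + 0.000025 + 0.023778 + 0.002007 = 0.342254
B_C = 1 / 0.342254 = 2.9218
Σp_Aᵢ² = 0.1250² + 0.0125² + 0.0250² + 0.2250² + 0.6000² + 0.0125² = 0.015625 + 0.000156 + 0.000625 + 0.050625 + 0.360000 + 0.000156 = 0.427187
B_A = 1 / 0.427187 = 2.3409
Highest B → broadest niche (most generalist): Species C (B = 2.92).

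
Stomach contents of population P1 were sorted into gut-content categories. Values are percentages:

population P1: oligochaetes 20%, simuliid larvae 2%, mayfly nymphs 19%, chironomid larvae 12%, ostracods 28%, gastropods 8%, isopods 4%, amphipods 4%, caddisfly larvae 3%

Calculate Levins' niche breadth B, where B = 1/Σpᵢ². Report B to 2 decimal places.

5.56

Convert percentages to proportions (divide by 100).
Σpᵢ² = 0.20² + 0.02² + 0.19² + 0.12² + 0.28² + 0.08² + 0.04² + 0.04² + 0.03² = 0.0400 + 0.0004 + 0.0361 + 0.0144 + 0.0784 + 0.0064 + 0.0016 + 0.0016 + 0.0009 = 0.1798
B = 1 / 0.1798 = 5.5617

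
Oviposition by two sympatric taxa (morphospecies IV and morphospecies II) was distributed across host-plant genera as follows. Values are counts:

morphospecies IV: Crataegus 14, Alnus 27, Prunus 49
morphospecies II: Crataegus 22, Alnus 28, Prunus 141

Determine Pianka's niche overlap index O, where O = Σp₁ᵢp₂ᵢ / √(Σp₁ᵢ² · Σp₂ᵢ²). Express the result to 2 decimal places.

0.95

Proportions for morphospecies IV (n=90): 14/90=0.1556, 27/90=0.3000, 49/90=0.5444
Proportions for morphospecies II (n=191): 22/191=0.1152, 28/191=0.1466, 141/191=0.7382
Σ p₁ᵢp₂ᵢ = 0.017925 + 0.043980 + 0.401876 = 0.463781
Σp_1ᵢ² = 0.1556² + 0.3000² + 0.5444² = 0.024211 + 0.090000 + 0.296371 = 0.410582
Σp_2ᵢ² = 0.1152² + 0.1466² + 0.7382² = 0.013271 + 0.021492 + 0.544939 = 0.579702
O = 0.463781 / √(0.410582 × 0.579702) = 0.463781 / 0.4878680 = 0.9506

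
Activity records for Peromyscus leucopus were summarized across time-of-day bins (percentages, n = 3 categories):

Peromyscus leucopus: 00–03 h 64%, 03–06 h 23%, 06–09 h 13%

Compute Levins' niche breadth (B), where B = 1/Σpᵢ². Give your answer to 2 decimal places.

2.09

Convert percentages to proportions (divide by 100).
Σpᵢ² = 0.64² + 0.23² + 0.13² = 0.4096 + 0.0529 + 0.0169 = 0.4794
B = 1 / 0.4794 = 2.0859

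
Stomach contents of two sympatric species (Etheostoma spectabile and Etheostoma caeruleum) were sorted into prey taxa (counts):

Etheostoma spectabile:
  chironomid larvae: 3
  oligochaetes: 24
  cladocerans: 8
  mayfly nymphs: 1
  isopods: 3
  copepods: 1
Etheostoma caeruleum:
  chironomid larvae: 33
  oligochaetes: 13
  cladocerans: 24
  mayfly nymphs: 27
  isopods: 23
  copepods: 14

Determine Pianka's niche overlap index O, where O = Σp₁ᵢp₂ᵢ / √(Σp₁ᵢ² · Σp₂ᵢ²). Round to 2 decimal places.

0.48

Proportions for Etheostoma spectabile (n=40): 3/40=0.0750, 24/40=0.6000, 8/40=0.2000, 1/40=0.0250, 3/40=0.0750, 1/40=0.0250
Proportions for Etheostoma caeruleum (n=134): 33/134=0.2463, 13/134=0.0970, 24/134=0.1791, 27/134=0.2015, 23/134=0.1716, 14/134=0.1045
Σ p₁ᵢp₂ᵢ = 0.018473 + 0.058200 + 0.035820 + 0.005038 + 0.012870 + 0.002613 = 0.133014
Σp_1ᵢ² = 0.0750² + 0.6000² + 0.2000² + 0.0250² + 0.0750² + 0.0250² = 0.005625 + 0.360000 + 0.040000 + 0.000625 + 0.005625 + 0.000625 = 0.412500
Σp_2ᵢ² = 0.2463² + 0.0970² + 0.1791² + 0.2015² + 0.1716² + 0.1045² = 0.060664 + 0.009409 + 0.032077 + 0.040602 + 0.029447 + 0.010920 = 0.183119
O = 0.133014 / √(0.412500 × 0.183119) = 0.133014 / 0.2748392 = 0.4840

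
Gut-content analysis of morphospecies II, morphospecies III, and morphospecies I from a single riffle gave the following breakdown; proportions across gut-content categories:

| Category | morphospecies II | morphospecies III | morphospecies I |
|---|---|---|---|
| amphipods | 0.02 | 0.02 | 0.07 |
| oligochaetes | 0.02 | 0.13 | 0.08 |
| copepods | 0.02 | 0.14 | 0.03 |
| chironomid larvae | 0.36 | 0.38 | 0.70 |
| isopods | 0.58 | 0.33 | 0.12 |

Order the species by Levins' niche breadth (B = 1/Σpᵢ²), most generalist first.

Σp_IIᵢ² = 0.02² + 0.02² + 0.02² + 0.36² + 0.58² = 0.0004 + 0.0004 + 0.0004 + 0.1296 + 0.3364 = 0.4672
B_II = 1 / 0.4672 = 2.1404
Σp_IIIᵢ² = 0.02² + 0.13² + 0.14² + 0.38² + 0.33² = 0.0004 + 0.0169 + 0.0196 + 0.1444 + 0.1089 = 0.2902
B_III = 1 / 0.2902 = 3.4459
Σp_Iᵢ² = 0.07² + 0.08² + 0.03² + 0.70² + 0.12² = 0.0049 + 0.0064 + 0.0009 + 0.4900 + 0.0144 = 0.5166
B_I = 1 / 0.5166 = 1.9357
Ranking by B (broadest → narrowest): morphospecies III (3.45) > morphospecies II (2.14) > morphospecies I (1.94)

morphospecies III > morphospecies II > morphospecies I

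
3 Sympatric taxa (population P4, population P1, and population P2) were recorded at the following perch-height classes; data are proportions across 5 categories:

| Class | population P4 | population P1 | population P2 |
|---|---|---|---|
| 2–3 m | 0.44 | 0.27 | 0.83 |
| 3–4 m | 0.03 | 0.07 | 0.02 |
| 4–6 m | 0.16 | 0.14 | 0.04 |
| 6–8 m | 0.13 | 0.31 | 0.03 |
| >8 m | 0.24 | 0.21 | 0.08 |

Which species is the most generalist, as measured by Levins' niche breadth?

population P1

Σp_P4ᵢ² = 0.44² + 0.03² + 0.16² + 0.13² + 0.24² = 0.1936 + 0.0009 + 0.0256 + 0.0169 + 0.0576 = 0.2946
B_P4 = 1 / 0.2946 = 3.3944
Σp_P1ᵢ² = 0.27² + 0.07² + 0.14² + 0.31² + 0.21² = 0.0729 + 0.0049 + 0.0196 + 0.0961 + 0.0441 = 0.2376
B_P1 = 1 / 0.2376 = 4.2088
Σp_P2ᵢ² = 0.83² + 0.02² + 0.04² + 0.03² + 0.08² = 0.6889 + 0.0004 + 0.0016 + 0.0009 + 0.0064 = 0.6982
B_P2 = 1 / 0.6982 = 1.4323
Highest B → broadest niche (most generalist): population P1 (B = 4.21).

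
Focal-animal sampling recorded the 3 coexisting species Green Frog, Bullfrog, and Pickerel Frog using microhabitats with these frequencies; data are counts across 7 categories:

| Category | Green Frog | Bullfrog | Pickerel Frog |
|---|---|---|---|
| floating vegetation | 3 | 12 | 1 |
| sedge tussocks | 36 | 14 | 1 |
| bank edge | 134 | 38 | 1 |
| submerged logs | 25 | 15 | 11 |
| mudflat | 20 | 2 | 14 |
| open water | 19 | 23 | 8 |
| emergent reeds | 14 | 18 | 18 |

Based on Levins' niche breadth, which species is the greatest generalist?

Proportions for Green Frog (n=251): 3/251=0.0120, 36/251=0.1434, 134/251=0.5339, 25/251=0.0996, 20/251=0.0797, 19/251=0.0757, 14/251=0.0558
Proportions for Bullfrog (n=122): 12/122=0.0984, 14/122=0.1148, 38/122=0.3115, 15/122=0.1230, 2/122=0.0164, 23/122=0.1885, 18/122=0.1475
Proportions for Pickerel Frog (n=54): 1/54=0.0185, 1/54=0.0185, 1/54=0.0185, 11/54=0.2037, 14/54=0.2593, 8/54=0.1481, 18/54=0.3333
Σp_Greeᵢ² = 0.0120² + 0.1434² + 0.5339² + 0.0996² + 0.0797² + 0.0757² + 0.0558² = 0.000144 + 0.020564 + 0.285049 + 0.009920 + 0.006352 + 0.005730 + 0.003114 = 0.330873
B_Gree = 1 / 0.330873 = 3.0223
Σp_Bullᵢ² = 0.0984² + 0.1148² + 0.3115² + 0.1230² + 0.0164² + 0.1885² + 0.1475² = 0.009683 + 0.013179 + 0.097032 + 0.015129 + 0.000269 + 0.035532 + 0.021756 = 0.192580
B_Bull = 1 / 0.192580 = 5.1926
Σp_Pickᵢ² = 0.0185² + 0.0185² + 0.0185² + 0.2037² + 0.2593² + 0.1481² + 0.3333² = 0.000342 + 0.000342 + 0.000342 + 0.041494 + 0.067236 + 0.021934 + 0.111089 = 0.242779
B_Pick = 1 / 0.242779 = 4.1190
Highest B → broadest niche (most generalist): Bullfrog (B = 5.19).

Bullfrog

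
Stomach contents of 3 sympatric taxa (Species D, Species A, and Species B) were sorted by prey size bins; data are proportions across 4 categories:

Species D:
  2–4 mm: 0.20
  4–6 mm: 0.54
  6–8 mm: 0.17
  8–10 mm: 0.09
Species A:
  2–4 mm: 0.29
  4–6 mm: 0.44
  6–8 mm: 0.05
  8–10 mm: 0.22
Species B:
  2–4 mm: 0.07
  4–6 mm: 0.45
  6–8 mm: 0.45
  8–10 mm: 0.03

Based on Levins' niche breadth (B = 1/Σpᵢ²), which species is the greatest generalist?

Species A

Σp_Dᵢ² = 0.20² + 0.54² + 0.17² + 0.09² = 0.0400 + 0.2916 + 0.0289 + 0.0081 = 0.3686
B_D = 1 / 0.3686 = 2.7130
Σp_Aᵢ² = 0.29² + 0.44² + 0.05² + 0.22² = 0.0841 + 0.1936 + 0.0025 + 0.0484 = 0.3286
B_A = 1 / 0.3286 = 3.0432
Σp_Bᵢ² = 0.07² + 0.45² + 0.45² + 0.03² = 0.0049 + 0.2025 + 0.2025 + 0.0009 = 0.4108
B_B = 1 / 0.4108 = 2.4343
Highest B → broadest niche (most generalist): Species A (B = 3.04).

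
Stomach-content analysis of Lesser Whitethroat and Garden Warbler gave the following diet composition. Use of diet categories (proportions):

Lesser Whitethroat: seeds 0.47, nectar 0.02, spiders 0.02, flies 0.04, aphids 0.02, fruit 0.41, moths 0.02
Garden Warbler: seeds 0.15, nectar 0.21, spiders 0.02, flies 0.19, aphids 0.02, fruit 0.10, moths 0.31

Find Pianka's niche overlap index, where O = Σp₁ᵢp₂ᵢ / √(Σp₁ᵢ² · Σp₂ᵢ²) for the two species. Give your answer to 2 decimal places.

0.45

Σ p₁ᵢp₂ᵢ = 0.0705 + 0.0042 + 0.0004 + 0.0076 + 0.0004 + 0.0410 + 0.0062 = 0.1303
Σp_1ᵢ² = 0.47² + 0.02² + 0.02² + 0.04² + 0.02² + 0.41² + 0.02² = 0.2209 + 0.0004 + 0.0004 + 0.0016 + 0.0004 + 0.1681 + 0.0004 = 0.3922
Σp_2ᵢ² = 0.15² + 0.21² + 0.02² + 0.19² + 0.02² + 0.10² + 0.31² = 0.0225 + 0.0441 + 0.0004 + 0.0361 + 0.0004 + 0.0100 + 0.0961 = 0.2096
O = 0.1303 / √(0.3922 × 0.2096) = 0.1303 / 0.28671 = 0.4545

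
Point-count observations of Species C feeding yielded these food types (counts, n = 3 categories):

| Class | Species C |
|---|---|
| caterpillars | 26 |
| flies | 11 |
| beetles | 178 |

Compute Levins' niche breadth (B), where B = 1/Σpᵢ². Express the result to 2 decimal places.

1.42

Proportions for Species C (n=215): 26/215=0.1209, 11/215=0.0512, 178/215=0.8279
Σpᵢ² = 0.1209² + 0.0512² + 0.8279² = 0.014617 + 0.002621 + 0.685418 = 0.702656
B = 1 / 0.702656 = 1.4232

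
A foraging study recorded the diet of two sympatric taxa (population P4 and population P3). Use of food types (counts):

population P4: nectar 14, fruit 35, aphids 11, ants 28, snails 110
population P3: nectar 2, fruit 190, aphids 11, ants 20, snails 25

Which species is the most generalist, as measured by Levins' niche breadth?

Proportions for population P4 (n=198): 14/198=0.0707, 35/198=0.1768, 11/198=0.0556, 28/198=0.1414, 110/198=0.5556
Proportions for population P3 (n=248): 2/248=0.0081, 190/248=0.7661, 11/248=0.0444, 20/248=0.0806, 25/248=0.1008
Σp_P4ᵢ² = 0.0707² + 0.1768² + 0.0556² + 0.1414² + 0.5556² = 0.004998 + 0.031258 + 0.003091 + 0.019994 + 0.308691 = 0.368032
B_P4 = 1 / 0.368032 = 2.7172
Σp_P3ᵢ² = 0.0081² + 0.7661² + 0.0444² + 0.0806² + 0.1008² = 0.000066 + 0.586909 + 0.001971 + 0.006496 + 0.010161 = 0.605603
B_P3 = 1 / 0.605603 = 1.6512
Highest B → broadest niche (most generalist): population P4 (B = 2.72).

population P4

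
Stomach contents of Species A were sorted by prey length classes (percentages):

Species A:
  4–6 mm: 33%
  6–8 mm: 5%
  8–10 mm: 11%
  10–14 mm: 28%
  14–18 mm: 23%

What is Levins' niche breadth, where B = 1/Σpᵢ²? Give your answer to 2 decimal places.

3.92

Convert percentages to proportions (divide by 100).
Σpᵢ² = 0.33² + 0.05² + 0.11² + 0.28² + 0.23² = 0.1089 + 0.0025 + 0.0121 + 0.0784 + 0.0529 = 0.2548
B = 1 / 0.2548 = 3.9246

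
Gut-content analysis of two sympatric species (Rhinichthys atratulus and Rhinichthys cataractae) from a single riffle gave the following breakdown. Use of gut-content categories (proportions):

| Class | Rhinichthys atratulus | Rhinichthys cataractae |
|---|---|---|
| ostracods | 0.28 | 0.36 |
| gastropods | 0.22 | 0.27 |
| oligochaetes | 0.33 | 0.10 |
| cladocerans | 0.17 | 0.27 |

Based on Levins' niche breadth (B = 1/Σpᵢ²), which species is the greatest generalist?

Rhinichthys atratulus

Σp_atraᵢ² = 0.28² + 0.22² + 0.33² + 0.17² = 0.0784 + 0.0484 + 0.1089 + 0.0289 = 0.2646
B_atra = 1 / 0.2646 = 3.7793
Σp_cataᵢ² = 0.36² + 0.27² + 0.10² + 0.27² = 0.1296 + 0.0729 + 0.0100 + 0.0729 = 0.2854
B_cata = 1 / 0.2854 = 3.5039
Highest B → broadest niche (most generalist): Rhinichthys atratulus (B = 3.78).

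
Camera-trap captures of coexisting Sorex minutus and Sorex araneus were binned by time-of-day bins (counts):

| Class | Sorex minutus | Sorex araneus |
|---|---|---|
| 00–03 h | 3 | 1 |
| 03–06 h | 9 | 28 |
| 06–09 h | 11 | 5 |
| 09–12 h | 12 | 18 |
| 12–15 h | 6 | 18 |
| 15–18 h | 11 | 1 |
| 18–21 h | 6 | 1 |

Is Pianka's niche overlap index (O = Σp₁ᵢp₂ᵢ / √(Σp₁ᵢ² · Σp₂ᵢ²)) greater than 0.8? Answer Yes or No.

No

Proportions for Sorex minutus (n=58): 3/58=0.0517, 9/58=0.1552, 11/58=0.1897, 12/58=0.2069, 6/58=0.1034, 11/58=0.1897, 6/58=0.1034
Proportions for Sorex araneus (n=72): 1/72=0.0139, 28/72=0.3889, 5/72=0.0694, 18/72=0.2500, 18/72=0.2500, 1/72=0.0139, 1/72=0.0139
Σ p₁ᵢp₂ᵢ = 0.000719 + 0.060357 + 0.013165 + 0.051725 + 0.025850 + 0.002637 + 0.001437 = 0.155890
Σp_1ᵢ² = 0.0517² + 0.1552² + 0.1897² + 0.2069² + 0.1034² + 0.1897² + 0.1034² = 0.002673 + 0.024087 + 0.035986 + 0.042808 + 0.010692 + 0.035986 + 0.010692 = 0.162924
Σp_2ᵢ² = 0.0139² + 0.3889² + 0.0694² + 0.2500² + 0.2500² + 0.0139² + 0.0139² = 0.000193 + 0.151243 + 0.004816 + 0.062500 + 0.062500 + 0.000193 + 0.000193 = 0.281638
O = 0.155890 / √(0.162924 × 0.281638) = 0.155890 / 0.2142092 = 0.7277
O = 0.7277 < 0.8 → No.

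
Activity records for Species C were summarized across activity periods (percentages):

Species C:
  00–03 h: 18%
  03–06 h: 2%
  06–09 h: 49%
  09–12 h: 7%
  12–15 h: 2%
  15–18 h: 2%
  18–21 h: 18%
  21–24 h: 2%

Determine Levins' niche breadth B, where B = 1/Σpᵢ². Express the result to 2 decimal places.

3.21

Convert percentages to proportions (divide by 100).
Σpᵢ² = 0.18² + 0.02² + 0.49² + 0.07² + 0.02² + 0.02² + 0.18² + 0.02² = 0.0324 + 0.0004 + 0.2401 + 0.0049 + 0.0004 + 0.0004 + 0.0324 + 0.0004 = 0.3114
B = 1 / 0.3114 = 3.2113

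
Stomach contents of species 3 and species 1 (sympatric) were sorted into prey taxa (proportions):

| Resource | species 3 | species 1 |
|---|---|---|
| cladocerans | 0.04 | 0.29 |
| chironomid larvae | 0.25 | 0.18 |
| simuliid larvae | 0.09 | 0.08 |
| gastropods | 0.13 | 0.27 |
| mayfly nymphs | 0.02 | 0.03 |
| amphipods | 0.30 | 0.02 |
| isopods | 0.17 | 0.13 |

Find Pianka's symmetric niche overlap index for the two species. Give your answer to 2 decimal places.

Σ p₁ᵢp₂ᵢ = 0.0116 + 0.0450 + 0.0072 + 0.0351 + 0.0006 + 0.0060 + 0.0221 = 0.1276
Σp_1ᵢ² = 0.04² + 0.25² + 0.09² + 0.13² + 0.02² + 0.30² + 0.17² = 0.0016 + 0.0625 + 0.0081 + 0.0169 + 0.0004 + 0.0900 + 0.0289 = 0.2084
Σp_2ᵢ² = 0.29² + 0.18² + 0.08² + 0.27² + 0.03² + 0.02² + 0.13² = 0.0841 + 0.0324 + 0.0064 + 0.0729 + 0.0009 + 0.0004 + 0.0169 = 0.2140
O = 0.1276 / √(0.2084 × 0.2140) = 0.1276 / 0.21118 = 0.6042

0.60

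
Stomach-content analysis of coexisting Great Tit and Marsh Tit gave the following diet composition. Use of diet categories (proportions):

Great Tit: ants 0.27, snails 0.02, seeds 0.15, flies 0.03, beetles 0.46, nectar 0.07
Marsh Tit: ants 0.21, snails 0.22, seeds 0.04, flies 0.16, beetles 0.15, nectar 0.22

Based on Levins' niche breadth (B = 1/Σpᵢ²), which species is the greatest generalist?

Σp_Greaᵢ² = 0.27² + 0.02² + 0.15² + 0.03² + 0.46² + 0.07² = 0.0729 + 0.0004 + 0.0225 + 0.0009 + 0.2116 + 0.0049 = 0.3132
B_Grea = 1 / 0.3132 = 3.1928
Σp_Marsᵢ² = 0.21² + 0.22² + 0.04² + 0.16² + 0.15² + 0.22² = 0.0441 + 0.0484 + 0.0016 + 0.0256 + 0.0225 + 0.0484 = 0.1906
B_Mars = 1 / 0.1906 = 5.2466
Highest B → broadest niche (most generalist): Marsh Tit (B = 5.25).

Marsh Tit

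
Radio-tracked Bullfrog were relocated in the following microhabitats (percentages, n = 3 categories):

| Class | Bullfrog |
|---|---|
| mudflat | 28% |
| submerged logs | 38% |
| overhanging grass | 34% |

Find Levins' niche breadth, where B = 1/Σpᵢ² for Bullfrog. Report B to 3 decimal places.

Convert percentages to proportions (divide by 100).
Σpᵢ² = 0.28² + 0.38² + 0.34² = 0.0784 + 0.1444 + 0.1156 = 0.3384
B = 1 / 0.3384 = 2.95508

2.955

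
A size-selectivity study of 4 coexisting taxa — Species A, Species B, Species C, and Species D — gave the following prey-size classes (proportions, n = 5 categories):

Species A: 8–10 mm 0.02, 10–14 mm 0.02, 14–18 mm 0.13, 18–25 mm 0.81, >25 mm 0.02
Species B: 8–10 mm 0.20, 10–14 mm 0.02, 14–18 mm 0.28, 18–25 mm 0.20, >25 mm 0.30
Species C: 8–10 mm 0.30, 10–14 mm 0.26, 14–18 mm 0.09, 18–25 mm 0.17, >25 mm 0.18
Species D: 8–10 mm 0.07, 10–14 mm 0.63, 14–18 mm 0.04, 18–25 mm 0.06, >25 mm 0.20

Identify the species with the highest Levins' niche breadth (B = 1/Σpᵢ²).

Species C

Σp_Aᵢ² = 0.02² + 0.02² + 0.13² + 0.81² + 0.02² = 0.0004 + 0.0004 + 0.0169 + 0.6561 + 0.0004 = 0.6742
B_A = 1 / 0.6742 = 1.4832
Σp_Bᵢ² = 0.20² + 0.02² + 0.28² + 0.20² + 0.30² = 0.0400 + 0.0004 + 0.0784 + 0.0400 + 0.0900 = 0.2488
B_B = 1 / 0.2488 = 4.0193
Σp_Cᵢ² = 0.30² + 0.26² + 0.09² + 0.17² + 0.18² = 0.0900 + 0.0676 + 0.0081 + 0.0289 + 0.0324 = 0.2270
B_C = 1 / 0.2270 = 4.4053
Σp_Dᵢ² = 0.07² + 0.63² + 0.04² + 0.06² + 0.20² = 0.0049 + 0.3969 + 0.0016 + 0.0036 + 0.0400 = 0.4470
B_D = 1 / 0.4470 = 2.2371
Highest B → broadest niche (most generalist): Species C (B = 4.41).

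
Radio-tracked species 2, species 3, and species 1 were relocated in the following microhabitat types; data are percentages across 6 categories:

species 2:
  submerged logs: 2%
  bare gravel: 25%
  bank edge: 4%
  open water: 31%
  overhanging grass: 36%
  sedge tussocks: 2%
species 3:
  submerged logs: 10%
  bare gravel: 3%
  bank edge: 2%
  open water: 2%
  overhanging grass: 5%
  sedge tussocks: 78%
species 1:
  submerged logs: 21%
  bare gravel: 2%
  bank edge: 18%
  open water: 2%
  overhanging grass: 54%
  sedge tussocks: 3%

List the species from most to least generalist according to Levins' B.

species 2 > species 1 > species 3

Convert percentages to proportions (divide by 100).
Σp_2ᵢ² = 0.02² + 0.25² + 0.04² + 0.31² + 0.36² + 0.02² = 0.0004 + 0.0625 + 0.0016 + 0.0961 + 0.1296 + 0.0004 = 0.2906
B_2 = 1 / 0.2906 = 3.4412
Σp_3ᵢ² = 0.10² + 0.03² + 0.02² + 0.02² + 0.05² + 0.78² = 0.0100 + 0.0009 + 0.0004 + 0.0004 + 0.0025 + 0.6084 = 0.6226
B_3 = 1 / 0.6226 = 1.6062
Σp_1ᵢ² = 0.21² + 0.02² + 0.18² + 0.02² + 0.54² + 0.03² = 0.0441 + 0.0004 + 0.0324 + 0.0004 + 0.2916 + 0.0009 = 0.3698
B_1 = 1 / 0.3698 = 2.7042
Ranking by B (broadest → narrowest): species 2 (3.44) > species 1 (2.70) > species 3 (1.61)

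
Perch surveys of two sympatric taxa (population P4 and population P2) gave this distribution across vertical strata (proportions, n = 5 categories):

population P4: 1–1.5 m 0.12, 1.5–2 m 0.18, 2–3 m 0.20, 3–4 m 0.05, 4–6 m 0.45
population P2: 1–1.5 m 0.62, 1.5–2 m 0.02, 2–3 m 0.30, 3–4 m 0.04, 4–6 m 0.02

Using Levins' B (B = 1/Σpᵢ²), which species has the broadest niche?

population P4

Σp_P4ᵢ² = 0.12² + 0.18² + 0.20² + 0.05² + 0.45² = 0.0144 + 0.0324 + 0.0400 + 0.0025 + 0.2025 = 0.2918
B_P4 = 1 / 0.2918 = 3.4270
Σp_P2ᵢ² = 0.62² + 0.02² + 0.30² + 0.04² + 0.02² = 0.3844 + 0.0004 + 0.0900 + 0.0016 + 0.0004 = 0.4768
B_P2 = 1 / 0.4768 = 2.0973
Highest B → broadest niche (most generalist): population P4 (B = 3.43).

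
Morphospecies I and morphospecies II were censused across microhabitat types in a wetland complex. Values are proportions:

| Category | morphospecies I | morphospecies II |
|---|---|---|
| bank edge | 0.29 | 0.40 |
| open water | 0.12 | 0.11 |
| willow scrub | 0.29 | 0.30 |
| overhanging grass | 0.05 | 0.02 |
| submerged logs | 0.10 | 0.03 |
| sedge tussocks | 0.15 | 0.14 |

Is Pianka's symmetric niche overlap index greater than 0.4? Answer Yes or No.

Σ p₁ᵢp₂ᵢ = 0.1160 + 0.0132 + 0.0870 + 0.0010 + 0.0030 + 0.0210 = 0.2412
Σp_1ᵢ² = 0.29² + 0.12² + 0.29² + 0.05² + 0.10² + 0.15² = 0.0841 + 0.0144 + 0.0841 + 0.0025 + 0.0100 + 0.0225 = 0.2176
Σp_2ᵢ² = 0.40² + 0.11² + 0.30² + 0.02² + 0.03² + 0.14² = 0.1600 + 0.0121 + 0.0900 + 0.0004 + 0.0009 + 0.0196 = 0.2830
O = 0.2412 / √(0.2176 × 0.2830) = 0.2412 / 0.24815 = 0.9720
O = 0.9720 > 0.4 → Yes.

Yes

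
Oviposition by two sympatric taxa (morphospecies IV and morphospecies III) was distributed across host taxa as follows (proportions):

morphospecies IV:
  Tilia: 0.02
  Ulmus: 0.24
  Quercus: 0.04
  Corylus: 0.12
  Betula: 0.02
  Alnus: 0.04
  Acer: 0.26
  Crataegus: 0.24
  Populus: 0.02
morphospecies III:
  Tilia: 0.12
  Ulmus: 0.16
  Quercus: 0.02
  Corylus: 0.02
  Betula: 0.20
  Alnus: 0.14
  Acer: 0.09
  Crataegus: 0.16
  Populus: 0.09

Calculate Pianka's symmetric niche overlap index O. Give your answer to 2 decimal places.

Σ p₁ᵢp₂ᵢ = 0.0024 + 0.0384 + 0.0008 + 0.0024 + 0.0040 + 0.0056 + 0.0234 + 0.0384 + 0.0018 = 0.1172
Σp_1ᵢ² = 0.02² + 0.24² + 0.04² + 0.12² + 0.02² + 0.04² + 0.26² + 0.24² + 0.02² = 0.0004 + 0.0576 + 0.0016 + 0.0144 + 0.0004 + 0.0016 + 0.0676 + 0.0576 + 0.0004 = 0.2016
Σp_2ᵢ² = 0.12² + 0.16² + 0.02² + 0.02² + 0.20² + 0.14² + 0.09² + 0.16² + 0.09² = 0.0144 + 0.0256 + 0.0004 + 0.0004 + 0.0400 + 0.0196 + 0.0081 + 0.0256 + 0.0081 = 0.1422
O = 0.1172 / √(0.2016 × 0.1422) = 0.1172 / 0.16931 = 0.6922

0.69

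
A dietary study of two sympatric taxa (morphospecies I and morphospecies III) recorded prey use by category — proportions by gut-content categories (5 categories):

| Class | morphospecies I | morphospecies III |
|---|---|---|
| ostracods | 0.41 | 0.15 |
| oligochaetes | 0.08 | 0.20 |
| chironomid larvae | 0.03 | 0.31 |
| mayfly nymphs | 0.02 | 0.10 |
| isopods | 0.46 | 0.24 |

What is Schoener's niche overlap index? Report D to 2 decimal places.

Σ|p₁ᵢ − p₂ᵢ| = 0.26 + 0.12 + 0.28 + 0.08 + 0.22 = 0.96
D = 1 − ½ × 0.96 = 1 − 0.480 = 0.5200

0.52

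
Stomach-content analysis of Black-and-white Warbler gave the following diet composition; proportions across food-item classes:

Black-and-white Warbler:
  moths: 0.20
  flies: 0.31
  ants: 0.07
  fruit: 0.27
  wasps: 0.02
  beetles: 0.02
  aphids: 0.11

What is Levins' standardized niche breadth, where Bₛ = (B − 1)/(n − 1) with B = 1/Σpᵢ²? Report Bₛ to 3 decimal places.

0.568

Σpᵢ² = 0.20² + 0.31² + 0.07² + 0.27² + 0.02² + 0.02² + 0.11² = 0.0400 + 0.0961 + 0.0049 + 0.0729 + 0.0004 + 0.0004 + 0.0121 = 0.2268
B = 1 / 0.2268 = 4.40917
Bₛ = (B − 1)/(n − 1) = (4.40917 − 1)/(7 − 1) = 3.40917/6 = 0.56820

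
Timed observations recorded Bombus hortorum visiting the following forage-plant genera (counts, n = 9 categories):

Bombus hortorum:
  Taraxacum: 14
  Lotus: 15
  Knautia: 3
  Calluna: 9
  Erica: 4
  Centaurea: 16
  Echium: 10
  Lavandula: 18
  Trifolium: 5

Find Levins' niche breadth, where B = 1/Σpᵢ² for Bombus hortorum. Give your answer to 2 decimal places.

Proportions for Bombus hortorum (n=94): 14/94=0.1489, 15/94=0.1596, 3/94=0.0319, 9/94=0.0957, 4/94=0.0426, 16/94=0.1702, 10/94=0.1064, 18/94=0.1915, 5/94=0.0532
Σpᵢ² = 0.1489² + 0.1596² + 0.0319² + 0.0957² + 0.0426² + 0.1702² + 0.1064² + 0.1915² + 0.0532² = 0.022171 + 0.025472 + 0.001018 + 0.009158 + 0.001815 + 0.028968 + 0.011321 + 0.036672 + 0.002830 = 0.139425
B = 1 / 0.139425 = 7.1723

7.17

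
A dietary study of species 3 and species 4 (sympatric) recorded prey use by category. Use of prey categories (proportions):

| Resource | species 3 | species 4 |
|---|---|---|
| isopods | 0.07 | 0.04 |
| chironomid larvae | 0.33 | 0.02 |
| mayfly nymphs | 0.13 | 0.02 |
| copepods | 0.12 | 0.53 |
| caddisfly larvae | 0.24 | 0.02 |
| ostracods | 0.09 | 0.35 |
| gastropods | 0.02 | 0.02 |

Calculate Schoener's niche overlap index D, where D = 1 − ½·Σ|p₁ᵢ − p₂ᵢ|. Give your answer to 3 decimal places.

Σ|p₁ᵢ − p₂ᵢ| = 0.03 + 0.31 + 0.11 + 0.41 + 0.22 + 0.26 + 0.00 = 1.34
D = 1 − ½ × 1.34 = 1 − 0.670 = 0.33000

0.330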